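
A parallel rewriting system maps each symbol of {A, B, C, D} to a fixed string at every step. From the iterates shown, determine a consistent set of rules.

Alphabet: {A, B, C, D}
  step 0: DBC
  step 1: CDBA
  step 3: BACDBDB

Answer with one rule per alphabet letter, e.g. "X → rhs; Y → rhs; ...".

  step 0 ⇒ step 1: DBC ⇒ C·DB·A
    B ↦ DB
    C ↦ A
    D ↦ C
    A ↦ B  (constrained at step 1)

A->B, B->DB, C->A, D->C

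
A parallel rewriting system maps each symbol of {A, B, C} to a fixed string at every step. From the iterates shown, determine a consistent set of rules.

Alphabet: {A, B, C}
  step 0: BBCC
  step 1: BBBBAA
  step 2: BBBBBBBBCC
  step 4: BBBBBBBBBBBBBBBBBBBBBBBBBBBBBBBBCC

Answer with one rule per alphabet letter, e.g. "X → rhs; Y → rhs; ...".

A->C, B->BB, C->A

  step 1 ⇒ step 2: BBBBAA ⇒ BB·BB·BB·BB·C·C
    A ↦ C
    B ↦ BB
  step 0 ⇒ step 1: BBCC ⇒ BB·BB·A·A
    C ↦ A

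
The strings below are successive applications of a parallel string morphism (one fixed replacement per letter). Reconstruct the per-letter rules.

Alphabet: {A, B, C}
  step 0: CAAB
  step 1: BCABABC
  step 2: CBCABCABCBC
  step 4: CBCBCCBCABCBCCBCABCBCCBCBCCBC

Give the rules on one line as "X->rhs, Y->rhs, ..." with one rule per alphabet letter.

A->AB, B->C, C->BC

  step 1 ⇒ step 2: BCABABC ⇒ C·BC·AB·C·AB·C·BC
    A ↦ AB
    B ↦ C
    C ↦ BC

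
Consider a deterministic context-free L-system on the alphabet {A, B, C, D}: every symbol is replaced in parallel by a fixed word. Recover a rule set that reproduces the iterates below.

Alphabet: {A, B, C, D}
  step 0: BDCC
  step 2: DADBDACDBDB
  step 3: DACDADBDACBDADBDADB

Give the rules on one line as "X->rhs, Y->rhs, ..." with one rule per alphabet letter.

A->C, B->DB, C->B, D->DA

  step 2 ⇒ step 3: DADBDACDBDB ⇒ DA·C·DA·DB·DA·C·B·DA·DB·DA·DB
    A ↦ C
    B ↦ DB
    C ↦ B
    D ↦ DA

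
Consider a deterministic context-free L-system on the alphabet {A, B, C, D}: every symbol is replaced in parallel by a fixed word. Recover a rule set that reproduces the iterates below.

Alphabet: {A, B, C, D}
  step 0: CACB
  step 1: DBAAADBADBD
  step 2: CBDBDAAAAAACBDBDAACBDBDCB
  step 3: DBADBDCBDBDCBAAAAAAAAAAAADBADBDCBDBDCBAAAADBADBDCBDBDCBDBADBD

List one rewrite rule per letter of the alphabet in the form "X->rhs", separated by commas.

  step 2 ⇒ step 3: CBDBDAAAAAACBDBDAACBDBDCB ⇒ DBA·DBD·CB·DBD·CB·AA·AA·AA·AA·AA·AA·DBA·DBD·CB·DBD·CB·AA·AA·DBA·DBD·CB·DBD·CB·DBA·DBD
    A ↦ AA
    B ↦ DBD
    C ↦ DBA
    D ↦ CB

A->AA, B->DBD, C->DBA, D->CB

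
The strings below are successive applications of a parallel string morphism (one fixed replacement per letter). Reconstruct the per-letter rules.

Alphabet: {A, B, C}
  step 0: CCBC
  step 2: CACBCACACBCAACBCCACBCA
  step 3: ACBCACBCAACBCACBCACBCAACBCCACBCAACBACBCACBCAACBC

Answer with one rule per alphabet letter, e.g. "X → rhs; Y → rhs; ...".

  step 2 ⇒ step 3: CACBCACACBCAACBCCACBCA ⇒ ACB·C·ACB·CA·ACB·C·ACB·C·ACB·CA·ACB·C·C·ACB·CA·ACB·ACB·C·ACB·CA·ACB·C
    A ↦ C
    B ↦ CA
    C ↦ ACB

A->C, B->CA, C->ACB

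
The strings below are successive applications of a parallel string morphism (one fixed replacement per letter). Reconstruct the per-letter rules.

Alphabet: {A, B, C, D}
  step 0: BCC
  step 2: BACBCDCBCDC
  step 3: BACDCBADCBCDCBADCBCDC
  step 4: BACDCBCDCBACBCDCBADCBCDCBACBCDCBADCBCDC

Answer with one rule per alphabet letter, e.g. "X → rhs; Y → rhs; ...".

  step 3 ⇒ step 4: BACDCBADCBCDCBADCBCDC ⇒ BA·C·DC·BC·DC·BA·C·BC·DC·BA·DC·BC·DC·BA·C·BC·DC·BA·DC·BC·DC
    A ↦ C
    B ↦ BA
    C ↦ DC
    D ↦ BC

A->C, B->BA, C->DC, D->BC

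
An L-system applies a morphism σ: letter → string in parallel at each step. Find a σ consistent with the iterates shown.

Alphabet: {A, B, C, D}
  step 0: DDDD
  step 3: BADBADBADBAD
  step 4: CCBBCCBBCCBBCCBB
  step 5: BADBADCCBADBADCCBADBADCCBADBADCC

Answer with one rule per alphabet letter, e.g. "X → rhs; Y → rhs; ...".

  step 4 ⇒ step 5: CCBBCCBBCCBBCCBB ⇒ BAD·BAD·C·C·BAD·BAD·C·C·BAD·BAD·C·C·BAD·BAD·C·C
    B ↦ C
    C ↦ BAD
  step 3 ⇒ step 4: BADBADBADBAD ⇒ C·CB·B·C·CB·B·C·CB·B·C·CB·B
    A ↦ CB
  step 3 ⇒ step 4: BADBADBADBAD ⇒ C·CB·B·C·CB·B·C·CB·B·C·CB·B
    D ↦ B

A->CB, B->C, C->BAD, D->B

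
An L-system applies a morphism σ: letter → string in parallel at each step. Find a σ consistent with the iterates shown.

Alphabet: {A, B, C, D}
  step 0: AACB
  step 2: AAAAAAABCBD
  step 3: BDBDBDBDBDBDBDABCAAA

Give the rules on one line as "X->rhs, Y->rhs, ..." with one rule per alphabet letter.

  step 2 ⇒ step 3: AAAAAAABCBD ⇒ BD·BD·BD·BD·BD·BD·BD·A·BC·A·AA
    A ↦ BD
    B ↦ A
    C ↦ BC
    D ↦ AA

A->BD, B->A, C->BC, D->AA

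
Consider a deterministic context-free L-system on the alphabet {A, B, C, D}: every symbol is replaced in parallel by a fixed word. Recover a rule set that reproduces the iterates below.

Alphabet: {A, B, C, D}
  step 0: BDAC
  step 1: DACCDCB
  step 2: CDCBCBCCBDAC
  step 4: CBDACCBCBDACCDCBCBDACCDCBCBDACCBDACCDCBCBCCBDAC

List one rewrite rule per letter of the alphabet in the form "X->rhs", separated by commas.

A->D, B->DAC, C->CB, D->C

  step 1 ⇒ step 2: DACCDCB ⇒ C·D·CB·CB·C·CB·DAC
    A ↦ D
    B ↦ DAC
    C ↦ CB
    D ↦ C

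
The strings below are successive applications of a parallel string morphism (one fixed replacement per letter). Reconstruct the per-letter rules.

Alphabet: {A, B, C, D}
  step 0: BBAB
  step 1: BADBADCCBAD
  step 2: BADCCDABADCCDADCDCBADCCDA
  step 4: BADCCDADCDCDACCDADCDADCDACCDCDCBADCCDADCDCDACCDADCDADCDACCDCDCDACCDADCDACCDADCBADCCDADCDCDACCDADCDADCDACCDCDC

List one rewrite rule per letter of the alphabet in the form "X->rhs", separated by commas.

A->CC, B->BAD, C->DC, D->DA

  step 1 ⇒ step 2: BADBADCCBAD ⇒ BAD·CC·DA·BAD·CC·DA·DC·DC·BAD·CC·DA
    A ↦ CC
    B ↦ BAD
    C ↦ DC
    D ↦ DA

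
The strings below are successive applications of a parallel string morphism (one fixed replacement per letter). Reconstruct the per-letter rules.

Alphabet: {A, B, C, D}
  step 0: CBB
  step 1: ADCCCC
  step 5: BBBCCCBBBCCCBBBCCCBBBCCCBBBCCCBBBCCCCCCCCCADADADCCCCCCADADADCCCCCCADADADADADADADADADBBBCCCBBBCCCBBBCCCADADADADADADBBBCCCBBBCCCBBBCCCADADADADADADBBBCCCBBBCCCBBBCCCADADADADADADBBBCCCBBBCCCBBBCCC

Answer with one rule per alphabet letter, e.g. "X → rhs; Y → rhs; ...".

  step 0 ⇒ step 1: CBB ⇒ AD·CC·CC
    B ↦ CC
    C ↦ AD
    A ↦ BBB  (constrained at step 1)
    D ↦ CCC  (constrained at step 1)

A->BBB, B->CC, C->AD, D->CCC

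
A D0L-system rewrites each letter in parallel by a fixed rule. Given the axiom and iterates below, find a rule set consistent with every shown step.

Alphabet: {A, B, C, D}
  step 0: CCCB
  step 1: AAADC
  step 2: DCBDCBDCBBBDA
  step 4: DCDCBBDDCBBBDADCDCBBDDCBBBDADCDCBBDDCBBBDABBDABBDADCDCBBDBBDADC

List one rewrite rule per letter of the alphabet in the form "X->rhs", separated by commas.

A->DCB, B->DC, C->A, D->BBD

  step 1 ⇒ step 2: AAADC ⇒ DCB·DCB·DCB·BBD·A
    A ↦ DCB
    C ↦ A
    D ↦ BBD
  step 0 ⇒ step 1: CCCB ⇒ A·A·A·DC
    B ↦ DC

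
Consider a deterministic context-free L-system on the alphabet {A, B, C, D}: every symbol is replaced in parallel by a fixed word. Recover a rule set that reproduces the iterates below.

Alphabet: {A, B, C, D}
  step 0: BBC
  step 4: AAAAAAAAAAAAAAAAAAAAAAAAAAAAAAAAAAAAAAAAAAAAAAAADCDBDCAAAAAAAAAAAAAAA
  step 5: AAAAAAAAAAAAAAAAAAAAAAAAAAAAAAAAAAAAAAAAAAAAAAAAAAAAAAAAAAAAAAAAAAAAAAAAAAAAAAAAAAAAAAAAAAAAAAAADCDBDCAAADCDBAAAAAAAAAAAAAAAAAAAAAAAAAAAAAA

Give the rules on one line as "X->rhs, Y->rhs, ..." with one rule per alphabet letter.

A->AA, B->AAA, C->DB, D->DC

  step 4 ⇒ step 5: AAAAAAAAAAAAAAAAAAAAAAAAAAAAAAAAAAAAAAAAAAAAAAAADCDBDCAAAAAAAAAAAAAAA ⇒ AA·AA·AA·AA·AA·AA·AA·AA·AA·AA·AA·AA·AA·AA·AA·AA·AA·AA·AA·AA·AA·AA·AA·AA·AA·AA·AA·AA·AA·AA·AA·AA·AA·AA·AA·AA·AA·AA·AA·AA·AA·AA·AA·AA·AA·AA·AA·AA·DC·DB·DC·AAA·DC·DB·AA·AA·AA·AA·AA·AA·AA·AA·AA·AA·AA·AA·AA·AA·AA
    A ↦ AA
    B ↦ AAA
    C ↦ DB
    D ↦ DC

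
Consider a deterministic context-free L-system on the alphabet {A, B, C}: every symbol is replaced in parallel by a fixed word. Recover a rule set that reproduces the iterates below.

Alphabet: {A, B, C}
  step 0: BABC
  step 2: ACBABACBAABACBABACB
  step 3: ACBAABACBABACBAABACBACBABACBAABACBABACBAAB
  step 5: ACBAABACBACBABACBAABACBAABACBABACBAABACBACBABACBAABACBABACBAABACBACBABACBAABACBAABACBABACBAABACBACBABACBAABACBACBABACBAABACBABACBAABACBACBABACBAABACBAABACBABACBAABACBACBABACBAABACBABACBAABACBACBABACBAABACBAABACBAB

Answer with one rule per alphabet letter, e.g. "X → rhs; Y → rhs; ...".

  step 2 ⇒ step 3: ACBABACBAABACBABACB ⇒ ACB·A·AB·ACB·AB·ACB·A·AB·ACB·ACB·AB·ACB·A·AB·ACB·AB·ACB·A·AB
    A ↦ ACB
    B ↦ AB
    C ↦ A

A->ACB, B->AB, C->A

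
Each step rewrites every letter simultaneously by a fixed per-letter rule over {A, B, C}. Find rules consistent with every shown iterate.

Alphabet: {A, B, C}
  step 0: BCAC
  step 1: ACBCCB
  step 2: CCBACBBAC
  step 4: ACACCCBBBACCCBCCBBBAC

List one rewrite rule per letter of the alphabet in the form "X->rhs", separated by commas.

  step 1 ⇒ step 2: ACBCCB ⇒ CC·B·AC·B·B·AC
    A ↦ CC
    B ↦ AC
    C ↦ B

A->CC, B->AC, C->B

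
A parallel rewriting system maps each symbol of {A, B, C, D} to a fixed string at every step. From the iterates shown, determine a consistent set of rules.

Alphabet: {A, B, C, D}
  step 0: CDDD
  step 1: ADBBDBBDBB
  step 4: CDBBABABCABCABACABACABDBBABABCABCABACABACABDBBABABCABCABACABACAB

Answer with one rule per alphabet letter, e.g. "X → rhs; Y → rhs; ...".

A->C, B->AB, C->A, D->DBB

  step 0 ⇒ step 1: CDDD ⇒ A·DBB·DBB·DBB
    C ↦ A
    D ↦ DBB
    A ↦ C  (constrained at step 1)
    B ↦ AB  (constrained at step 1)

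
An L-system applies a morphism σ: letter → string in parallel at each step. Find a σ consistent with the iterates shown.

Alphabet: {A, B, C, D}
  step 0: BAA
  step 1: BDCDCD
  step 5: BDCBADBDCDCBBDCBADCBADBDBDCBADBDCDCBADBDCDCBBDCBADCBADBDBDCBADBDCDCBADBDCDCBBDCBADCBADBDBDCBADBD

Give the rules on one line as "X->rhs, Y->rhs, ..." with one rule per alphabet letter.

  step 0 ⇒ step 1: BAA ⇒ BD·CD·CD
    A ↦ CD
    B ↦ BD
    C ↦ AD  (constrained at step 1)
    D ↦ CB  (constrained at step 1)

A->CD, B->BD, C->AD, D->CB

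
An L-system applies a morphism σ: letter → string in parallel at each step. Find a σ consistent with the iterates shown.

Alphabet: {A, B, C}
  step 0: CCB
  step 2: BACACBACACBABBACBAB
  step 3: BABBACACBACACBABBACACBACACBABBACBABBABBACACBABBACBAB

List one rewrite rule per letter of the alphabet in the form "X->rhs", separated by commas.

A->BAC, B->BAB, C->AC

  step 2 ⇒ step 3: BACACBACACBABBACBAB ⇒ BAB·BAC·AC·BAC·AC·BAB·BAC·AC·BAC·AC·BAB·BAC·BAB·BAB·BAC·AC·BAB·BAC·BAB
    A ↦ BAC
    B ↦ BAB
    C ↦ AC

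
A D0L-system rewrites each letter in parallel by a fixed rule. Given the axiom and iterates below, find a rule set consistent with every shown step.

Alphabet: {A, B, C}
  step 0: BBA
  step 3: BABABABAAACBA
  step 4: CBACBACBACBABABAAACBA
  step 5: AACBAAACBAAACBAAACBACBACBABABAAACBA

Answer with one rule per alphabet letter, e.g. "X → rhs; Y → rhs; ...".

A->BA, B->C, C->AA

  step 4 ⇒ step 5: CBACBACBACBABABAAACBA ⇒ AA·C·BA·AA·C·BA·AA·C·BA·AA·C·BA·C·BA·C·BA·BA·BA·AA·C·BA
    A ↦ BA
    B ↦ C
    C ↦ AA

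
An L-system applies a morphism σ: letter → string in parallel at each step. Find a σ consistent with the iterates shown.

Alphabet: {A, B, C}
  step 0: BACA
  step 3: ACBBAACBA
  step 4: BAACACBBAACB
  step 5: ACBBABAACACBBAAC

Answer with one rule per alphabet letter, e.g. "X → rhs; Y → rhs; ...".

A->B, B->AC, C->A

  step 4 ⇒ step 5: BAACACBBAACB ⇒ AC·B·B·A·B·A·AC·AC·B·B·A·AC
    A ↦ B
    B ↦ AC
    C ↦ A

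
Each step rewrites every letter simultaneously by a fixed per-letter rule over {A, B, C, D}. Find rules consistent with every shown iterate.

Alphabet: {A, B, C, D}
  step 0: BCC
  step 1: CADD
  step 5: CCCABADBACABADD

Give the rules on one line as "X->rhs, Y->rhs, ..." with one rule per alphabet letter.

A->BA, B->CA, C->D, D->C

  step 0 ⇒ step 1: BCC ⇒ CA·D·D
    B ↦ CA
    C ↦ D
    A ↦ BA  (constrained at step 1)
    D ↦ C  (constrained at step 1)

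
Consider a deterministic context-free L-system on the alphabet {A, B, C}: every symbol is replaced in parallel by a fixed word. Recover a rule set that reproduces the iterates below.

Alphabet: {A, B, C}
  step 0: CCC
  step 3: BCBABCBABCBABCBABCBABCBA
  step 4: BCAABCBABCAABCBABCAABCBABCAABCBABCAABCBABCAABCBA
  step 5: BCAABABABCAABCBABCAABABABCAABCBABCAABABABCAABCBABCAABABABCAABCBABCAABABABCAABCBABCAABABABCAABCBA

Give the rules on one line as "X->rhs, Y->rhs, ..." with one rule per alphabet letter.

A->BA, B->BC, C->AA

  step 4 ⇒ step 5: BCAABCBABCAABCBABCAABCBABCAABCBABCAABCBABCAABCBA ⇒ BC·AA·BA·BA·BC·AA·BC·BA·BC·AA·BA·BA·BC·AA·BC·BA·BC·AA·BA·BA·BC·AA·BC·BA·BC·AA·BA·BA·BC·AA·BC·BA·BC·AA·BA·BA·BC·AA·BC·BA·BC·AA·BA·BA·BC·AA·BC·BA
    A ↦ BA
    B ↦ BC
    C ↦ AA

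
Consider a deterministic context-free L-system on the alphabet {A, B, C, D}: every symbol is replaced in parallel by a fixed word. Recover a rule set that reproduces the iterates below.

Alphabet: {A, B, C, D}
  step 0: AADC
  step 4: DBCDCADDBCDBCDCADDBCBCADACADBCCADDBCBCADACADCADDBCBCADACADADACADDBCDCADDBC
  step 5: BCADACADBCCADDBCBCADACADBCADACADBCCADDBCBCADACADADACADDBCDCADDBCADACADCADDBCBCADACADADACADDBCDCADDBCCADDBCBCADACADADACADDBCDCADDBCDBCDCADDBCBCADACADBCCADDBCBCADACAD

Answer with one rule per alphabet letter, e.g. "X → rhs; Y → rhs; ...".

  step 4 ⇒ step 5: DBCDCADDBCDBCDCADDBCBCADACADBCCADDBCBCADACADCADDBCBCADACADADACADDBCDCADDBC ⇒ BC·ADA·CAD·BC·CAD·D·BC·BC·ADA·CAD·BC·ADA·CAD·BC·CAD·D·BC·BC·ADA·CAD·ADA·CAD·D·BC·D·CAD·D·BC·ADA·CAD·CAD·D·BC·BC·ADA·CAD·ADA·CAD·D·BC·D·CAD·D·BC·CAD·D·BC·BC·ADA·CAD·ADA·CAD·D·BC·D·CAD·D·BC·D·BC·D·CAD·D·BC·BC·ADA·CAD·BC·CAD·D·BC·BC·ADA·CAD
    A ↦ D
    B ↦ ADA
    C ↦ CAD
    D ↦ BC

A->D, B->ADA, C->CAD, D->BC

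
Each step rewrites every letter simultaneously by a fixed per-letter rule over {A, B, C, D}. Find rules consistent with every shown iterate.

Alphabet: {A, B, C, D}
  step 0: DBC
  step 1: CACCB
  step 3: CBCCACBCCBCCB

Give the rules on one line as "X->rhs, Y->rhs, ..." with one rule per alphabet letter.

A->D, B->C, C->CB, D->CA

  step 0 ⇒ step 1: DBC ⇒ CA·C·CB
    B ↦ C
    C ↦ CB
    D ↦ CA
    A ↦ D  (constrained at step 1)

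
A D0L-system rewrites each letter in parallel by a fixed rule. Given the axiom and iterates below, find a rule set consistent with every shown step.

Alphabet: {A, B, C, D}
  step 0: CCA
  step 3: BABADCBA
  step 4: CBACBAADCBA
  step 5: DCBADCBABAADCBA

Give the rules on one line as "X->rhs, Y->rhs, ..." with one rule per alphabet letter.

A->BA, B->C, C->D, D->A

  step 4 ⇒ step 5: CBACBAADCBA ⇒ D·C·BA·D·C·BA·BA·A·D·C·BA
    A ↦ BA
    B ↦ C
    C ↦ D
    D ↦ A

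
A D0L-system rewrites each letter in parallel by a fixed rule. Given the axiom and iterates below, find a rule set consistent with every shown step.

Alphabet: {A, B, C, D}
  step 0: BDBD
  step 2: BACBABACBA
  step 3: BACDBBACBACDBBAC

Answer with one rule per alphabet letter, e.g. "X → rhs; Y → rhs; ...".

A->C, B->BA, C->DB, D->B

  step 2 ⇒ step 3: BACBABACBA ⇒ BA·C·DB·BA·C·BA·C·DB·BA·C
    A ↦ C
    B ↦ BA
    C ↦ DB
    D ↦ B  (constrained at step 0)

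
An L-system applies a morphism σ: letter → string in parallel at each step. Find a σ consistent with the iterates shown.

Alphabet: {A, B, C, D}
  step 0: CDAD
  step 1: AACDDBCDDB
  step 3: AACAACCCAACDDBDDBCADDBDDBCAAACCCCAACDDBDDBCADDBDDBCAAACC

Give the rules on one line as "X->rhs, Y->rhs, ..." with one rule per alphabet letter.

  step 0 ⇒ step 1: CDAD ⇒ AAC·DDB·C·DDB
    A ↦ C
    C ↦ AAC
    D ↦ DDB
    B ↦ CA  (constrained at step 1)

A->C, B->CA, C->AAC, D->DDB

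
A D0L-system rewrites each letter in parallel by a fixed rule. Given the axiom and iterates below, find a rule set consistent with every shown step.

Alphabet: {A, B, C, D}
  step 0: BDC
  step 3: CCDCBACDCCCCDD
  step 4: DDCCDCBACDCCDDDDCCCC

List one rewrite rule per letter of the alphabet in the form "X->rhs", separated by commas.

A->C, B->CBA, C->D, D->CC

  step 3 ⇒ step 4: CCDCBACDCCCCDD ⇒ D·D·CC·D·CBA·C·D·CC·D·D·D·D·CC·CC
    A ↦ C
    B ↦ CBA
    C ↦ D
    D ↦ CC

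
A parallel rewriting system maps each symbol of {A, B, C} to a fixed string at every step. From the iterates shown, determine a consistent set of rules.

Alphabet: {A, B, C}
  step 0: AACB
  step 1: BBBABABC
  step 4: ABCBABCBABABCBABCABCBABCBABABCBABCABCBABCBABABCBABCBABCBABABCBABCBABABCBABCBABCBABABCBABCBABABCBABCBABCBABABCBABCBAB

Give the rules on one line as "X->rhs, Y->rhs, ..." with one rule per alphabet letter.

A->B, B->ABC, C->BAB

  step 0 ⇒ step 1: AACB ⇒ B·B·BAB·ABC
    A ↦ B
    B ↦ ABC
    C ↦ BAB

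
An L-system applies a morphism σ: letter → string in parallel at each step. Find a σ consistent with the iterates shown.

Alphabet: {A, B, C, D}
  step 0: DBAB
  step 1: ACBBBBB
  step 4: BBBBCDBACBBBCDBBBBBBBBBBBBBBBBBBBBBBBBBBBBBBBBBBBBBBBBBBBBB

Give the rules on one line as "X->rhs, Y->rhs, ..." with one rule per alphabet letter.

A->B, B->BB, C->CDB, D->AC

  step 0 ⇒ step 1: DBAB ⇒ AC·BB·B·BB
    A ↦ B
    B ↦ BB
    D ↦ AC
    C ↦ CDB  (constrained at step 1)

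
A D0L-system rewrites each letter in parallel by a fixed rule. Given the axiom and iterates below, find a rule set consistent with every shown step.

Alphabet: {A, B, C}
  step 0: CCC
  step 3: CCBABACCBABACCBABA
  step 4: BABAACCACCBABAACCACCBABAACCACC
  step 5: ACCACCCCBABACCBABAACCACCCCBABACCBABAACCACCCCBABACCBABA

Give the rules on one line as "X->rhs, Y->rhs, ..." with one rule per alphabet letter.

  step 4 ⇒ step 5: BABAACCACCBABAACCACCBABAACCACC ⇒ A·CC·A·CC·CC·BA·BA·CC·BA·BA·A·CC·A·CC·CC·BA·BA·CC·BA·BA·A·CC·A·CC·CC·BA·BA·CC·BA·BA
    A ↦ CC
    B ↦ A
    C ↦ BA

A->CC, B->A, C->BA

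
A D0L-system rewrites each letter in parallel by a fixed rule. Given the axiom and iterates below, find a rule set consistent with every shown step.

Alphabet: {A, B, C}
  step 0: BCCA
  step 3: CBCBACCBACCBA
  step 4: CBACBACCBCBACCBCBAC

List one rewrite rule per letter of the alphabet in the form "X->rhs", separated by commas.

  step 3 ⇒ step 4: CBCBACCBACCBA ⇒ CB·A·CB·A·C·CB·CB·A·C·CB·CB·A·C
    A ↦ C
    B ↦ A
    C ↦ CB

A->C, B->A, C->CB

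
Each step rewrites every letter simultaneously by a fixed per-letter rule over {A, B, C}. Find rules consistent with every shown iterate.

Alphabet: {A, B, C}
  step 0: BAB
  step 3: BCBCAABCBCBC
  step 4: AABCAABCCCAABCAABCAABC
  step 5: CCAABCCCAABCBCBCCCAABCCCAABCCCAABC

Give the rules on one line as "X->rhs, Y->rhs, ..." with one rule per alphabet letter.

  step 4 ⇒ step 5: AABCAABCCCAABCAABCAABC ⇒ C·C·AA·BC·C·C·AA·BC·BC·BC·C·C·AA·BC·C·C·AA·BC·C·C·AA·BC
    A ↦ C
    B ↦ AA
    C ↦ BC

A->C, B->AA, C->BC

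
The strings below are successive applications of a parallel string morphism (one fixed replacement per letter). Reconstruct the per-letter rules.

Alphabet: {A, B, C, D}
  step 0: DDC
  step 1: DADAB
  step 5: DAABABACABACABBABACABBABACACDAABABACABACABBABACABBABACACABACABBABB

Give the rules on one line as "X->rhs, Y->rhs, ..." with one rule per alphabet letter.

A->AB, B->AC, C->B, D->DA

  step 0 ⇒ step 1: DDC ⇒ DA·DA·B
    C ↦ B
    D ↦ DA
    A ↦ AB  (constrained at step 1)
    B ↦ AC  (constrained at step 1)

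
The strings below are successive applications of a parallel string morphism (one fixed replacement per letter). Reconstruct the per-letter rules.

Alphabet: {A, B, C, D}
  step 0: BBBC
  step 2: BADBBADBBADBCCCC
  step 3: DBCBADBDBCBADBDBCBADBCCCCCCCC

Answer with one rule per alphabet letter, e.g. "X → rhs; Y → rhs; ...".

A->C, B->DB, C->CC, D->BA

  step 2 ⇒ step 3: BADBBADBBADBCCCC ⇒ DB·C·BA·DB·DB·C·BA·DB·DB·C·BA·DB·CC·CC·CC·CC
    A ↦ C
    B ↦ DB
    C ↦ CC
    D ↦ BA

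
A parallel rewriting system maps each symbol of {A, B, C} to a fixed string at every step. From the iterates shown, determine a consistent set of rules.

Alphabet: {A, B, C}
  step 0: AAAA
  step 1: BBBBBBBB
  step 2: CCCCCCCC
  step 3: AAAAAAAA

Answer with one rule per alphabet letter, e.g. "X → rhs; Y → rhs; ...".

A->BB, B->C, C->A

  step 2 ⇒ step 3: CCCCCCCC ⇒ A·A·A·A·A·A·A·A
    C ↦ A
  step 0 ⇒ step 1: AAAA ⇒ BB·BB·BB·BB
    A ↦ BB
  step 1 ⇒ step 2: BBBBBBBB ⇒ C·C·C·C·C·C·C·C
    B ↦ C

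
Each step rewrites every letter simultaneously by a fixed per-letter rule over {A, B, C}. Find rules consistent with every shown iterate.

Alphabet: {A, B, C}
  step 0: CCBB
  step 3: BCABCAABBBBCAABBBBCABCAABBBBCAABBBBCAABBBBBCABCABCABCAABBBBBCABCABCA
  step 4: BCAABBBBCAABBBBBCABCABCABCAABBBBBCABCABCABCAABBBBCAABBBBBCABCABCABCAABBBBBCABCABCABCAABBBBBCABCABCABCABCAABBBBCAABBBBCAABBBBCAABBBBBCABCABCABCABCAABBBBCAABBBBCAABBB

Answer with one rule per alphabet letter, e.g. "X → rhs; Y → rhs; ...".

  step 3 ⇒ step 4: BCABCAABBBBCAABBBBCABCAABBBBCAABBBBCAABBBBBCABCABCABCAABBBBBCABCABCA ⇒ BCA·ABB·B·BCA·ABB·B·B·BCA·BCA·BCA·BCA·ABB·B·B·BCA·BCA·BCA·BCA·ABB·B·BCA·ABB·B·B·BCA·BCA·BCA·BCA·ABB·B·B·BCA·BCA·BCA·BCA·ABB·B·B·BCA·BCA·BCA·BCA·BCA·ABB·B·BCA·ABB·B·BCA·ABB·B·BCA·ABB·B·B·BCA·BCA·BCA·BCA·BCA·ABB·B·BCA·ABB·B·BCA·ABB·B
    A ↦ B
    B ↦ BCA
    C ↦ ABB

A->B, B->BCA, C->ABB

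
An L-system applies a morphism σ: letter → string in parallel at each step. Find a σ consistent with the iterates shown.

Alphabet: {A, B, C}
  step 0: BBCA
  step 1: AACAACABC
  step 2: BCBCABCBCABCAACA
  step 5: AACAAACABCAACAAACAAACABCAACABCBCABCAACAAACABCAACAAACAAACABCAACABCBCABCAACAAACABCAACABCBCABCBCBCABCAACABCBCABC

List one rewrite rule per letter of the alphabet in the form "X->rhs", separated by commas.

A->BC, B->AAC, C->A

  step 1 ⇒ step 2: AACAACABC ⇒ BC·BC·A·BC·BC·A·BC·AAC·A
    A ↦ BC
    B ↦ AAC
    C ↦ A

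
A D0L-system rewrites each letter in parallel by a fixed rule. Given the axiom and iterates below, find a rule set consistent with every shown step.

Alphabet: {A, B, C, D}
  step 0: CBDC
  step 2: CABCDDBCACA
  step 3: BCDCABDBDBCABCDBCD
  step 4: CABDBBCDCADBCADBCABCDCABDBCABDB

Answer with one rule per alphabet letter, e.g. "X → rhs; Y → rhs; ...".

  step 3 ⇒ step 4: BCDCABDBDBCABCDBCD ⇒ CA·B·DB·B·CD·CA·DB·CA·DB·CA·B·CD·CA·B·DB·CA·B·DB
    A ↦ CD
    B ↦ CA
    C ↦ B
    D ↦ DB

A->CD, B->CA, C->B, D->DB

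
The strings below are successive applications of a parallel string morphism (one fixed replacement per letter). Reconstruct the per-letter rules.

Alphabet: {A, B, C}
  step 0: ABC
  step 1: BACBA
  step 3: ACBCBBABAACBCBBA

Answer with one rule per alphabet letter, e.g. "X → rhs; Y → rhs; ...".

A->BA, B->CB, C->A

  step 0 ⇒ step 1: ABC ⇒ BA·CB·A
    A ↦ BA
    B ↦ CB
    C ↦ A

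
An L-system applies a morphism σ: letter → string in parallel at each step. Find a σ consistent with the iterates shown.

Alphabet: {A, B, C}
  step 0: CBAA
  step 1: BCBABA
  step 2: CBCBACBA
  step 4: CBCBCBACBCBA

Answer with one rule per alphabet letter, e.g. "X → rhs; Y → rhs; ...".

A->BA, B->C, C->B

  step 1 ⇒ step 2: BCBABA ⇒ C·B·C·BA·C·BA
    A ↦ BA
    B ↦ C
    C ↦ B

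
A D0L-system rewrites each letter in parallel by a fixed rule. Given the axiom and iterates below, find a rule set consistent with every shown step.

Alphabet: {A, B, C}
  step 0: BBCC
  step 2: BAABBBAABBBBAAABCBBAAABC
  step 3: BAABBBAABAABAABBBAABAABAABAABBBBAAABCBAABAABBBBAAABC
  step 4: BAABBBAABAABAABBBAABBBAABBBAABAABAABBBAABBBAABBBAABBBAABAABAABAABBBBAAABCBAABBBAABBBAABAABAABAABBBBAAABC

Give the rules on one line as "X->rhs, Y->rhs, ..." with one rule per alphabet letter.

A->B, B->BAA, C->ABC

  step 3 ⇒ step 4: BAABBBAABAABAABBBAABAABAABAABBBBAAABCBAABAABBBBAAABC ⇒ BAA·B·B·BAA·BAA·BAA·B·B·BAA·B·B·BAA·B·B·BAA·BAA·BAA·B·B·BAA·B·B·BAA·B·B·BAA·B·B·BAA·BAA·BAA·BAA·B·B·B·BAA·ABC·BAA·B·B·BAA·B·B·BAA·BAA·BAA·BAA·B·B·B·BAA·ABC
    A ↦ B
    B ↦ BAA
    C ↦ ABC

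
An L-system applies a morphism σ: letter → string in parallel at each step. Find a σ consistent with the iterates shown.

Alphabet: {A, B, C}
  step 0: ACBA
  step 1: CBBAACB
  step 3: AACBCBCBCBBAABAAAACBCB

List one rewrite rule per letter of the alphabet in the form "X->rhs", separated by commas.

A->CB, B->AA, C->B

  step 0 ⇒ step 1: ACBA ⇒ CB·B·AA·CB
    A ↦ CB
    B ↦ AA
    C ↦ B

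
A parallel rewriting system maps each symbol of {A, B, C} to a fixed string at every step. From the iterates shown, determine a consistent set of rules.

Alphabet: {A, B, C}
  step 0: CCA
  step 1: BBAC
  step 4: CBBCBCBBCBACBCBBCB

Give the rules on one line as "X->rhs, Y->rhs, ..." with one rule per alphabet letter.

  step 0 ⇒ step 1: CCA ⇒ B·B·AC
    A ↦ AC
    C ↦ B
    B ↦ CB  (constrained at step 1)

A->AC, B->CB, C->B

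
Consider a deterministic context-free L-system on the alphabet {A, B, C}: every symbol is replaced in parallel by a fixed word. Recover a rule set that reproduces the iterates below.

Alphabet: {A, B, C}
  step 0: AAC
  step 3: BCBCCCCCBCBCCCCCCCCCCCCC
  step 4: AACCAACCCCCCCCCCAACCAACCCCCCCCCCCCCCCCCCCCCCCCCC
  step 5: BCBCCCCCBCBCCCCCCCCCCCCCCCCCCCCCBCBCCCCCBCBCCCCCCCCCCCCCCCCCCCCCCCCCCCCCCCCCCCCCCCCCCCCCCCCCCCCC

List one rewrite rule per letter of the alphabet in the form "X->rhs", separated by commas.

A->BC, B->AA, C->CC

  step 4 ⇒ step 5: AACCAACCCCCCCCCCAACCAACCCCCCCCCCCCCCCCCCCCCCCCCC ⇒ BC·BC·CC·CC·BC·BC·CC·CC·CC·CC·CC·CC·CC·CC·CC·CC·BC·BC·CC·CC·BC·BC·CC·CC·CC·CC·CC·CC·CC·CC·CC·CC·CC·CC·CC·CC·CC·CC·CC·CC·CC·CC·CC·CC·CC·CC·CC·CC
    A ↦ BC
    C ↦ CC
  step 3 ⇒ step 4: BCBCCCCCBCBCCCCCCCCCCCCC ⇒ AA·CC·AA·CC·CC·CC·CC·CC·AA·CC·AA·CC·CC·CC·CC·CC·CC·CC·CC·CC·CC·CC·CC·CC
    B ↦ AA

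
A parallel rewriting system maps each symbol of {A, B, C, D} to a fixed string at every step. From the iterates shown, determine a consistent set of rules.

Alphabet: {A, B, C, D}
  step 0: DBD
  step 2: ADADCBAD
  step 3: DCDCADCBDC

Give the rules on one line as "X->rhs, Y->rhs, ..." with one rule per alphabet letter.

A->D, B->CB, C->AD, D->C

  step 2 ⇒ step 3: ADADCBAD ⇒ D·C·D·C·AD·CB·D·C
    A ↦ D
    B ↦ CB
    C ↦ AD
    D ↦ C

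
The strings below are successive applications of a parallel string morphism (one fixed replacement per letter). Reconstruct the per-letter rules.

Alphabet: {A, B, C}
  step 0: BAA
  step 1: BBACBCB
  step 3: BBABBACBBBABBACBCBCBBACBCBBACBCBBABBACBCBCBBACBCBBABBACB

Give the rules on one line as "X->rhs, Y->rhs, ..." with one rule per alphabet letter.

A->CB, B->BBA, C->CBC

  step 0 ⇒ step 1: BAA ⇒ BBA·CB·CB
    A ↦ CB
    B ↦ BBA
    C ↦ CBC  (constrained at step 1)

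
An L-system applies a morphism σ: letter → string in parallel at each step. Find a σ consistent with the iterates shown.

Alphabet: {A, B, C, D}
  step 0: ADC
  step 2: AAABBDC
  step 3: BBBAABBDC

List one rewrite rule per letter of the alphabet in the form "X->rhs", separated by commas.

  step 2 ⇒ step 3: AAABBDC ⇒ B·B·B·A·A·BB·DC
    A ↦ B
    B ↦ A
    C ↦ DC
    D ↦ BB

A->B, B->A, C->DC, D->BB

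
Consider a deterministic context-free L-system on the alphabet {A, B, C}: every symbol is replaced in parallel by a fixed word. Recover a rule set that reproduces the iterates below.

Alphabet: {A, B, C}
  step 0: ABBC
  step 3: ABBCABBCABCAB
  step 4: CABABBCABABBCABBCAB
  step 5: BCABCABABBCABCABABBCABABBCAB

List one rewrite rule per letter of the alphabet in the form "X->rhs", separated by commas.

  step 4 ⇒ step 5: CABABBCABABBCABBCAB ⇒ B·C·AB·C·AB·AB·B·C·AB·C·AB·AB·B·C·AB·AB·B·C·AB
    A ↦ C
    B ↦ AB
    C ↦ B

A->C, B->AB, C->B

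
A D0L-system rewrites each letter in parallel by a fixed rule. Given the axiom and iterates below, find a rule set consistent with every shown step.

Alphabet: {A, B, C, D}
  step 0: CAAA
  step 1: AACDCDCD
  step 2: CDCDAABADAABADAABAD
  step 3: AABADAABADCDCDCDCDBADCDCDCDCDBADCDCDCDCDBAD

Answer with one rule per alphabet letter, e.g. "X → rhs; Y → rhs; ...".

A->CD, B->CD, C->AA, D->BAD

  step 2 ⇒ step 3: CDCDAABADAABADAABAD ⇒ AA·BAD·AA·BAD·CD·CD·CD·CD·BAD·CD·CD·CD·CD·BAD·CD·CD·CD·CD·BAD
    A ↦ CD
    B ↦ CD
    C ↦ AA
    D ↦ BAD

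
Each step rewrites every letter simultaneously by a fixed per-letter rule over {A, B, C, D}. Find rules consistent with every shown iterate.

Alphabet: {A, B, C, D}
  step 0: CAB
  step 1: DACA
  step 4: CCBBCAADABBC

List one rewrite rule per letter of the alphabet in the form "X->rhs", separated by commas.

  step 0 ⇒ step 1: CAB ⇒ DA·C·A
    A ↦ C
    B ↦ A
    C ↦ DA
    D ↦ BB  (constrained at step 1)

A->C, B->A, C->DA, D->BB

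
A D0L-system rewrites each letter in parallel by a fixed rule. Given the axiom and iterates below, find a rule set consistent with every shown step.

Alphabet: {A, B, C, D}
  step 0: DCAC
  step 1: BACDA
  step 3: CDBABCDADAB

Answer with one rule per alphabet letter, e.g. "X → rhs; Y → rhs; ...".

  step 0 ⇒ step 1: DCAC ⇒ B·A·CD·A
    A ↦ CD
    C ↦ A
    D ↦ B
    B ↦ AD  (constrained at step 1)

A->CD, B->AD, C->A, D->B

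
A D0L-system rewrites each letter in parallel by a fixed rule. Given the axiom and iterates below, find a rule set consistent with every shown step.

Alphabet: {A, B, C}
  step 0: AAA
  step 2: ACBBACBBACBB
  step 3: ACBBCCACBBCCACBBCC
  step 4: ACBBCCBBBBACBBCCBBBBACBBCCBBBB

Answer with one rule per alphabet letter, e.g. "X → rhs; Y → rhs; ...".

  step 3 ⇒ step 4: ACBBCCACBBCCACBBCC ⇒ AC·BB·C·C·BB·BB·AC·BB·C·C·BB·BB·AC·BB·C·C·BB·BB
    A ↦ AC
    B ↦ C
    C ↦ BB

A->AC, B->C, C->BB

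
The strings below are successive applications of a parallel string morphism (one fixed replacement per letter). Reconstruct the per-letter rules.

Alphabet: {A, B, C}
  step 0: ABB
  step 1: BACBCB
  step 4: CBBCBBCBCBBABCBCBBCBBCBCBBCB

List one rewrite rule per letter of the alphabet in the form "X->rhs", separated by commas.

A->BA, B->CB, C->B

  step 0 ⇒ step 1: ABB ⇒ BA·CB·CB
    A ↦ BA
    B ↦ CB
    C ↦ B  (constrained at step 1)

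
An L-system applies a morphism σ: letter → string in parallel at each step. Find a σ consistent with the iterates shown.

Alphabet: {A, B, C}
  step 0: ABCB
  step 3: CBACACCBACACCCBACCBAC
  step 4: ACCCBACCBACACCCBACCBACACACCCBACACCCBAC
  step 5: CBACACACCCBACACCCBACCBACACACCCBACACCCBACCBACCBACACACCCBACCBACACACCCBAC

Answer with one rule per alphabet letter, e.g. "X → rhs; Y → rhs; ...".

  step 4 ⇒ step 5: ACCCBACCBACACCCBACCBACACACCCBACACCCBAC ⇒ CB·AC·AC·AC·C·CB·AC·AC·C·CB·AC·CB·AC·AC·AC·C·CB·AC·AC·C·CB·AC·CB·AC·CB·AC·AC·AC·C·CB·AC·CB·AC·AC·AC·C·CB·AC
    A ↦ CB
    B ↦ C
    C ↦ AC

A->CB, B->C, C->AC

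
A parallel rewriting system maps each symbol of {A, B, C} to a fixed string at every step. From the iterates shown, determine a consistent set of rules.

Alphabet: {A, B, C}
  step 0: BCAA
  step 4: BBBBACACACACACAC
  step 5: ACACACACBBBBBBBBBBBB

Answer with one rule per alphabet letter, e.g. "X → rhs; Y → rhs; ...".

  step 4 ⇒ step 5: BBBBACACACACACAC ⇒ AC·AC·AC·AC·B·B·B·B·B·B·B·B·B·B·B·B
    A ↦ B
    B ↦ AC
    C ↦ B

A->B, B->AC, C->B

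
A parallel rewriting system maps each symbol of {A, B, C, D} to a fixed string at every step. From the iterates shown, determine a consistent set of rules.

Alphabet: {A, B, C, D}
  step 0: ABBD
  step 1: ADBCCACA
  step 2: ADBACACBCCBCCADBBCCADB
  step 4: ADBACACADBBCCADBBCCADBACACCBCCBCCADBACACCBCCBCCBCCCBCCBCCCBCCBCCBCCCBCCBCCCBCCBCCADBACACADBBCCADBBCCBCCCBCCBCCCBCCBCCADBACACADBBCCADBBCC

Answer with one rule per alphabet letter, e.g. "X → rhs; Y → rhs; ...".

A->ADB, B->C, C->BCC, D->ACA

  step 1 ⇒ step 2: ADBCCACA ⇒ ADB·ACA·C·BCC·BCC·ADB·BCC·ADB
    A ↦ ADB
    B ↦ C
    C ↦ BCC
    D ↦ ACA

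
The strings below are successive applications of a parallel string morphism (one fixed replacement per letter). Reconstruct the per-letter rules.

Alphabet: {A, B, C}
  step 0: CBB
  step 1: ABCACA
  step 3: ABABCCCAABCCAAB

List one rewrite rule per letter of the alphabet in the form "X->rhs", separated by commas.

A->C, B->CA, C->AB

  step 0 ⇒ step 1: CBB ⇒ AB·CA·CA
    B ↦ CA
    C ↦ AB
    A ↦ C  (constrained at step 1)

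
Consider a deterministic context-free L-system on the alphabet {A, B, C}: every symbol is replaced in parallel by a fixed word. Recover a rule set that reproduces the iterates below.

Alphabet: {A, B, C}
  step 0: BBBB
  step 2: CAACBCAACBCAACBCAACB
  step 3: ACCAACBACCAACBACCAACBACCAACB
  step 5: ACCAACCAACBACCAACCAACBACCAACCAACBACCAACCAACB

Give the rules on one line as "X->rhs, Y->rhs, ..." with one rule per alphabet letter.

  step 2 ⇒ step 3: CAACBCAACBCAACBCAACB ⇒ A·C·C·A·ACB·A·C·C·A·ACB·A·C·C·A·ACB·A·C·C·A·ACB
    A ↦ C
    B ↦ ACB
    C ↦ A

A->C, B->ACB, C->A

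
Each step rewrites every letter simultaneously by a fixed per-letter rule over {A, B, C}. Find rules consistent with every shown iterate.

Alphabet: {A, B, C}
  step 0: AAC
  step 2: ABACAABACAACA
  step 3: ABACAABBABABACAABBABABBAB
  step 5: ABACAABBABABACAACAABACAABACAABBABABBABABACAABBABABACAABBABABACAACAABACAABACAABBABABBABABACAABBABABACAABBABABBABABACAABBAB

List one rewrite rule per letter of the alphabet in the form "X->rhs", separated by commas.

A->AB, B->ACA, C->B

  step 2 ⇒ step 3: ABACAABACAACA ⇒ AB·ACA·AB·B·AB·AB·ACA·AB·B·AB·AB·B·AB
    A ↦ AB
    B ↦ ACA
    C ↦ B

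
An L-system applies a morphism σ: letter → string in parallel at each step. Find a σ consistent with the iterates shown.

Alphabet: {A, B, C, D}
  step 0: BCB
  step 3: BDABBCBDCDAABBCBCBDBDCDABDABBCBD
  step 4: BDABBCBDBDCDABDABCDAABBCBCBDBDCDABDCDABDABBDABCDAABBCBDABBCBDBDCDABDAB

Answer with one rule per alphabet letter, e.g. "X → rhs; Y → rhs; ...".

  step 3 ⇒ step 4: BDABBCBDCDAABBCBCBDBDCDABDABBCBD ⇒ BD·AB·BC·BD·BD·CDA·BD·AB·CDA·AB·BC·BC·BD·BD·CDA·BD·CDA·BD·AB·BD·AB·CDA·AB·BC·BD·AB·BC·BD·BD·CDA·BD·AB
    A ↦ BC
    B ↦ BD
    C ↦ CDA
    D ↦ AB

A->BC, B->BD, C->CDA, D->AB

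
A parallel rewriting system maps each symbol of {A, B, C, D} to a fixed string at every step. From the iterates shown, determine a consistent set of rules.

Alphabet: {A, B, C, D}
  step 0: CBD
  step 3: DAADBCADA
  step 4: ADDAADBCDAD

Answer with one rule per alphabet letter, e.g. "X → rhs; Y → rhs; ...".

  step 3 ⇒ step 4: DAADBCADA ⇒ A·D·D·A·AD·BC·D·A·D
    A ↦ D
    B ↦ AD
    C ↦ BC
    D ↦ A

A->D, B->AD, C->BC, D->A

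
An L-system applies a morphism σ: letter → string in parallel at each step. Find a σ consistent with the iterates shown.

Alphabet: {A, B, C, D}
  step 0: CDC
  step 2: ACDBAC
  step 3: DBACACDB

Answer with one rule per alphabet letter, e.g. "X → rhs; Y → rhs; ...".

  step 2 ⇒ step 3: ACDBAC ⇒ D·B·AC·AC·D·B
    A ↦ D
    B ↦ AC
    C ↦ B
    D ↦ AC

A->D, B->AC, C->B, D->AC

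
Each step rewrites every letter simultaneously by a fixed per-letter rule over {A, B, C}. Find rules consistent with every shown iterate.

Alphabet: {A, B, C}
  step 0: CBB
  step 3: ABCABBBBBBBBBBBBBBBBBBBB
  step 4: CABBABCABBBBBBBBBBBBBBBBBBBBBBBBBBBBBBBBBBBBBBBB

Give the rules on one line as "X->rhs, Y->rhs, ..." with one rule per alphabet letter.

  step 3 ⇒ step 4: ABCABBBBBBBBBBBBBBBBBBBB ⇒ CA·BB·AB·CA·BB·BB·BB·BB·BB·BB·BB·BB·BB·BB·BB·BB·BB·BB·BB·BB·BB·BB·BB·BB
    A ↦ CA
    B ↦ BB
    C ↦ AB

A->CA, B->BB, C->AB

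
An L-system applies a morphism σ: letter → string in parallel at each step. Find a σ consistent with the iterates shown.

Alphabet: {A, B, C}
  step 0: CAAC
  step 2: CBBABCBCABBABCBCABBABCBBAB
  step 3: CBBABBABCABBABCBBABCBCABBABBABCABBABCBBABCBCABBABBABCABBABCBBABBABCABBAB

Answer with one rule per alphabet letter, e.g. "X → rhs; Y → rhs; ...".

  step 2 ⇒ step 3: CBBABCBCABBABCBCABBABCBBAB ⇒ CB·BAB·BAB·CAB·BAB·CB·BAB·CB·CAB·BAB·BAB·CAB·BAB·CB·BAB·CB·CAB·BAB·BAB·CAB·BAB·CB·BAB·BAB·CAB·BAB
    A ↦ CAB
    B ↦ BAB
    C ↦ CB

A->CAB, B->BAB, C->CB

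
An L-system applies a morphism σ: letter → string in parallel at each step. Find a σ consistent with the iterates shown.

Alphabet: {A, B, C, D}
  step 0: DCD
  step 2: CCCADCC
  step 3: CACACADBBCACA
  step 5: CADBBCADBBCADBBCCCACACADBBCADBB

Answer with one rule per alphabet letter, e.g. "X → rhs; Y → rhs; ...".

  step 2 ⇒ step 3: CCCADCC ⇒ CA·CA·CA·D·BB·CA·CA
    A ↦ D
    C ↦ CA
    D ↦ BB
    B ↦ C  (constrained at step 3)

A->D, B->C, C->CA, D->BB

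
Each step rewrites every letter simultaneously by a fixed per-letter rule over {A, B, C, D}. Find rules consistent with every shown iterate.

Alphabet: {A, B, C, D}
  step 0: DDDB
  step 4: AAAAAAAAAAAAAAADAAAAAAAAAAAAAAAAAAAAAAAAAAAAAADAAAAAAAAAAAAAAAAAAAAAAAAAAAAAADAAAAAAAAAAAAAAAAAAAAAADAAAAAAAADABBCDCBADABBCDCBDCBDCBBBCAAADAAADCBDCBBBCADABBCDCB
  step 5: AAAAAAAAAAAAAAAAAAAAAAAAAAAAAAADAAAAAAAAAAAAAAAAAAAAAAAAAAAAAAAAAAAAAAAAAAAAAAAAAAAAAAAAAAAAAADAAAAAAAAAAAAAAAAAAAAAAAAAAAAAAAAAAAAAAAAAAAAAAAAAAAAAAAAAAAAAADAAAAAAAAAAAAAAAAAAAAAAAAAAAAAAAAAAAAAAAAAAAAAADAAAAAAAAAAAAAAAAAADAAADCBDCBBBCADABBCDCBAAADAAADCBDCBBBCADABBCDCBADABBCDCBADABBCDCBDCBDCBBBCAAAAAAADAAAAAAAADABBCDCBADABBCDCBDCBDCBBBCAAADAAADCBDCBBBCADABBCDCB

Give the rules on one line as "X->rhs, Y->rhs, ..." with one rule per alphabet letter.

  step 4 ⇒ step 5: AAAAAAAAAAAAAAADAAAAAAAAAAAAAAAAAAAAAAAAAAAAAADAAAAAAAAAAAAAAAAAAAAAAAAAAAAAADAAAAAAAAAAAAAAAAAAAAAADAAAAAAAADABBCDCBADABBCDCBDCBDCBBBCAAADAAADCBDCBBBCADABBCDCB ⇒ AA·AA·AA·AA·AA·AA·AA·AA·AA·AA·AA·AA·AA·AA·AA·ADA·AA·AA·AA·AA·AA·AA·AA·AA·AA·AA·AA·AA·AA·AA·AA·AA·AA·AA·AA·AA·AA·AA·AA·AA·AA·AA·AA·AA·AA·AA·ADA·AA·AA·AA·AA·AA·AA·AA·AA·AA·AA·AA·AA·AA·AA·AA·AA·AA·AA·AA·AA·AA·AA·AA·AA·AA·AA·AA·AA·AA·AA·ADA·AA·AA·AA·AA·AA·AA·AA·AA·AA·AA·AA·AA·AA·AA·AA·AA·AA·AA·AA·AA·AA·AA·ADA·AA·AA·AA·AA·AA·AA·AA·AA·ADA·AA·DCB·DCB·BBC·ADA·BBC·DCB·AA·ADA·AA·DCB·DCB·BBC·ADA·BBC·DCB·ADA·BBC·DCB·ADA·BBC·DCB·DCB·DCB·BBC·AA·AA·AA·ADA·AA·AA·AA·ADA·BBC·DCB·ADA·BBC·DCB·DCB·DCB·BBC·AA·ADA·AA·DCB·DCB·BBC·ADA·BBC·DCB
    A ↦ AA
    B ↦ DCB
    C ↦ BBC
    D ↦ ADA

A->AA, B->DCB, C->BBC, D->ADA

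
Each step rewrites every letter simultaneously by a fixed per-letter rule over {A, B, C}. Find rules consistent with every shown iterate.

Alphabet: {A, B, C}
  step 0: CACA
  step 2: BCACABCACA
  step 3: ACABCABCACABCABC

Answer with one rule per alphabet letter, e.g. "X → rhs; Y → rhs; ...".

  step 2 ⇒ step 3: BCACABCACA ⇒ AC·A·BC·A·BC·AC·A·BC·A·BC
    A ↦ BC
    B ↦ AC
    C ↦ A

A->BC, B->AC, C->A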